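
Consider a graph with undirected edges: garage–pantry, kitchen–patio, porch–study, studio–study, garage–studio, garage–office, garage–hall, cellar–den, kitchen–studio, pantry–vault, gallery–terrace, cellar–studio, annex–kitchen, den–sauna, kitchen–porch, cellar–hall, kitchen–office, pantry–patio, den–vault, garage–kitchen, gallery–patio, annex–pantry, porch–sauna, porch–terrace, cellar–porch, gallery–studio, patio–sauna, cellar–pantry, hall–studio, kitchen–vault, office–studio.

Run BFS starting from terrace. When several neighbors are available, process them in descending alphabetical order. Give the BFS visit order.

Visit terrace; enqueue porch, gallery → queue [porch, gallery]
Visit porch; enqueue study, sauna, kitchen, cellar → queue [gallery, study, sauna, kitchen, cellar]
Visit gallery; enqueue studio, patio → queue [study, sauna, kitchen, cellar, studio, patio]
Visit study → queue [sauna, kitchen, cellar, studio, patio]
Visit sauna; enqueue den → queue [kitchen, cellar, studio, patio, den]
Visit kitchen; enqueue vault, office, garage, annex → queue [cellar, studio, patio, den, vault, office, garage, annex]
Visit cellar; enqueue pantry, hall → queue [studio, patio, den, vault, office, garage, annex, pantry, hall]
Visit studio → queue [patio, den, vault, office, garage, annex, pantry, hall]
Visit patio → queue [den, vault, office, garage, annex, pantry, hall]
Visit den → queue [vault, office, garage, annex, pantry, hall]
Visit vault → queue [office, garage, annex, pantry, hall]
Visit office → queue [garage, annex, pantry, hall]
Visit garage → queue [annex, pantry, hall]
Visit annex → queue [pantry, hall]
Visit pantry → queue [hall]
Visit hall → queue []

terrace → porch → gallery → study → sauna → kitchen → cellar → studio → patio → den → vault → office → garage → annex → pantry → hall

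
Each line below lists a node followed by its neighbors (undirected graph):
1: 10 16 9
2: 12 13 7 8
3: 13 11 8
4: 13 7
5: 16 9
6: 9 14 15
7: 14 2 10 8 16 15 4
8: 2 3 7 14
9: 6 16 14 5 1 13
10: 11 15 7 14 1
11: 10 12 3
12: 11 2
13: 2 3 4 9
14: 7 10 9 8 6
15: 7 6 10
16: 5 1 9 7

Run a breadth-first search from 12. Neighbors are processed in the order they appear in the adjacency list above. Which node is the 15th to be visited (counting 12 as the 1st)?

Visit 12; enqueue 11, 2 → queue [11, 2]
Visit 11; enqueue 10, 3 → queue [2, 10, 3]
Visit 2; enqueue 13, 7, 8 → queue [10, 3, 13, 7, 8]
Visit 10; enqueue 15, 14, 1 → queue [3, 13, 7, 8, 15, 14, 1]
Visit 3 → queue [13, 7, 8, 15, 14, 1]
Visit 13; enqueue 4, 9 → queue [7, 8, 15, 14, 1, 4, 9]
Visit 7; enqueue 16 → queue [8, 15, 14, 1, 4, 9, 16]
Visit 8 → queue [15, 14, 1, 4, 9, 16]
Visit 15; enqueue 6 → queue [14, 1, 4, 9, 16, 6]
Visit 14 → queue [1, 4, 9, 16, 6]
Visit 1 → queue [4, 9, 16, 6]
Visit 4 → queue [9, 16, 6]
Visit 9; enqueue 5 → queue [16, 6, 5]
Visit 16 → queue [6, 5]
Visit 6 → queue [5]
Visit 5 → queue []

Visit order: 12, 11, 2, 10, 3, 13, 7, 8, 15, 14, 1, 4, 9, 16, 6, 5

6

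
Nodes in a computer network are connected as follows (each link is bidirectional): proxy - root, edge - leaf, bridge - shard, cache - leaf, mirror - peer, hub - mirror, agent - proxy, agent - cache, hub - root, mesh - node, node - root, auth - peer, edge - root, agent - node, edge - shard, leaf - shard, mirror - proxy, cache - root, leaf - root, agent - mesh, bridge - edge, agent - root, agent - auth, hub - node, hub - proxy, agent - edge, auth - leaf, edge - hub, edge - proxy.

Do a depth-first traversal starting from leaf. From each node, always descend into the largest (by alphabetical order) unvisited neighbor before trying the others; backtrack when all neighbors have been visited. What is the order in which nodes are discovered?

Visit leaf
leaf → shard
shard → edge
edge → root
root → proxy
proxy → mirror
mirror → peer
peer → auth
auth → agent
agent → node
node → mesh
node → hub
agent → cache
edge → bridge

leaf, shard, edge, root, proxy, mirror, peer, auth, agent, node, mesh, hub, cache, bridge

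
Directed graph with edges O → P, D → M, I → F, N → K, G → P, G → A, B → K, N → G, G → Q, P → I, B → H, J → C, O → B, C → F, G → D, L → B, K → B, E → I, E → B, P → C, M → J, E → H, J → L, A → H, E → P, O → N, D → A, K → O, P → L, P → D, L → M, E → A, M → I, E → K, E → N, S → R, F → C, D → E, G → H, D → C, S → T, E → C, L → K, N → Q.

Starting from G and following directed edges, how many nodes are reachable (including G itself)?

17

BFS from G visits: G, A, D, H, P, Q, C, E, M, I, L, F, B, K, N, J, O
Reachable nodes: 17 of 20 total.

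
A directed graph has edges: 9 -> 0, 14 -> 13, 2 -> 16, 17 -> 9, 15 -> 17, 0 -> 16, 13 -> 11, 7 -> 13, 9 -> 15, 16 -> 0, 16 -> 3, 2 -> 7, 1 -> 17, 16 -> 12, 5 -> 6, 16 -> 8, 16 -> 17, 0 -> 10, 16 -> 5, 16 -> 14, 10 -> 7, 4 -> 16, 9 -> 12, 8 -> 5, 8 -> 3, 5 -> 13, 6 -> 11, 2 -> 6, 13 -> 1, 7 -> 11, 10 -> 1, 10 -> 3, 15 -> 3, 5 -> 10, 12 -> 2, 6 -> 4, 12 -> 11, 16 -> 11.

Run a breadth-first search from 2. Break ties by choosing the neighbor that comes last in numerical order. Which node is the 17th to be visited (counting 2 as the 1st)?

1

Visit 2; enqueue 16, 7, 6 → queue [16, 7, 6]
Visit 16; enqueue 17, 14, 12, 11, 8, 5, 3, 0 → queue [7, 6, 17, 14, 12, 11, 8, 5, 3, 0]
Visit 7; enqueue 13 → queue [6, 17, 14, 12, 11, 8, 5, 3, 0, 13]
Visit 6; enqueue 4 → queue [17, 14, 12, 11, 8, 5, 3, 0, 13, 4]
Visit 17; enqueue 9 → queue [14, 12, 11, 8, 5, 3, 0, 13, 4, 9]
Visit 14 → queue [12, 11, 8, 5, 3, 0, 13, 4, 9]
Visit 12 → queue [11, 8, 5, 3, 0, 13, 4, 9]
Visit 11 → queue [8, 5, 3, 0, 13, 4, 9]
Visit 8 → queue [5, 3, 0, 13, 4, 9]
Visit 5; enqueue 10 → queue [3, 0, 13, 4, 9, 10]
Visit 3 → queue [0, 13, 4, 9, 10]
Visit 0 → queue [13, 4, 9, 10]
Visit 13; enqueue 1 → queue [4, 9, 10, 1]
Visit 4 → queue [9, 10, 1]
Visit 9; enqueue 15 → queue [10, 1, 15]
Visit 10 → queue [1, 15]
Visit 1 → queue [15]
Visit 15 → queue []

Visit order: 2, 16, 7, 6, 17, 14, 12, 11, 8, 5, 3, 0, 13, 4, 9, 10, 1, 15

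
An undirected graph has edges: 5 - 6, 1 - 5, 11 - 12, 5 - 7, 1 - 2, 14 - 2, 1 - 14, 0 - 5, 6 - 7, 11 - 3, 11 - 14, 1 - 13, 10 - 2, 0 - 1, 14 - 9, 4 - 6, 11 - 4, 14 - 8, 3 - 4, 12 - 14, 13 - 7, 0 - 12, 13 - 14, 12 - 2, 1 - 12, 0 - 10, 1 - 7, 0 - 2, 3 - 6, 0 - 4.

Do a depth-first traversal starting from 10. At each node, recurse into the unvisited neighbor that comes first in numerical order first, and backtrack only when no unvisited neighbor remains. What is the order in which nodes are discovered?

10 -> 0 -> 1 -> 2 -> 12 -> 11 -> 3 -> 4 -> 6 -> 5 -> 7 -> 13 -> 14 -> 8 -> 9

Visit 10
10 → 0
0 → 1
1 → 2
2 → 12
12 → 11
11 → 3
3 → 4
4 → 6
6 → 5
5 → 7
7 → 13
13 → 14
14 → 8
14 → 9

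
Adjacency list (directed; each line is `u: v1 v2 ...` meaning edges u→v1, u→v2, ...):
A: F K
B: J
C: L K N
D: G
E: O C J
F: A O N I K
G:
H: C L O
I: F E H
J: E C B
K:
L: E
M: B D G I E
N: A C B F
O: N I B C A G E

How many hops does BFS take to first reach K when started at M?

Level 0: M
Level 1: B, D, E, G, I
Level 2: C, F, H, J, O
Level 3: A, K, L, N
K first appears at level 3.

3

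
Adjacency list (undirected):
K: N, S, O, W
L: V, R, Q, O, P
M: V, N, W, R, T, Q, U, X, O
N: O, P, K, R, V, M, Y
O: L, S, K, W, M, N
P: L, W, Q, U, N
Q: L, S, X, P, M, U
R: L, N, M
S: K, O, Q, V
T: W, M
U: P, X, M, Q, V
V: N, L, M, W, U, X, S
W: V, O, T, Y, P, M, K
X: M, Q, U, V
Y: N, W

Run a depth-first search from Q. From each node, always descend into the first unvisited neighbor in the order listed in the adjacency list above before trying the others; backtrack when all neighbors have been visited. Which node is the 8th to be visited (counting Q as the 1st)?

W

Visit Q
Q → L
L → V
V → N
N → O
O → S
S → K
K → W
W → T
T → M
M → R
M → U
U → P
U → X
W → Y

Visit order: Q, L, V, N, O, S, K, W, T, M, R, U, P, X, Y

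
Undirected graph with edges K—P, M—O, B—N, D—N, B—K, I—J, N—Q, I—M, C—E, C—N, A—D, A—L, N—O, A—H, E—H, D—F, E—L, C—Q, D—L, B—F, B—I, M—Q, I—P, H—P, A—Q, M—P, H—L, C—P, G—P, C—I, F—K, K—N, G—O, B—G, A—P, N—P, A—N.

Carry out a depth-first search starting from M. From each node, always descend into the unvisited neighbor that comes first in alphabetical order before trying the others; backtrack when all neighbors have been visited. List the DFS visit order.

M I B F D A H E C N K P G O Q L J

Visit M
M → I
I → B
B → F
F → D
D → A
A → H
H → E
E → C
C → N
N → K
K → P
P → G
G → O
N → Q
E → L
I → J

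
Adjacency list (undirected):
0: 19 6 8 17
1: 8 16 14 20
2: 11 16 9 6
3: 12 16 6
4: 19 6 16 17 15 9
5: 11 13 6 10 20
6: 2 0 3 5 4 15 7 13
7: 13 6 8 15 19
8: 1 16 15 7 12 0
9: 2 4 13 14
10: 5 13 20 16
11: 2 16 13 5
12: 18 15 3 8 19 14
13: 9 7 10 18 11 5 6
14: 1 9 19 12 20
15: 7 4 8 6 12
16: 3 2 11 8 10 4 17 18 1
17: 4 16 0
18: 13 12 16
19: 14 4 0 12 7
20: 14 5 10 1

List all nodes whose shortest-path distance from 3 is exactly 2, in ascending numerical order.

Level 0: 3
Level 1: 6, 12, 16
Level 2: 0, 1, 2, 4, 5, 7, 8, 10, 11, 13, 14, 15, 17, 18, 19
Level 3: 9, 20

0, 1, 2, 4, 5, 7, 8, 10, 11, 13, 14, 15, 17, 18, 19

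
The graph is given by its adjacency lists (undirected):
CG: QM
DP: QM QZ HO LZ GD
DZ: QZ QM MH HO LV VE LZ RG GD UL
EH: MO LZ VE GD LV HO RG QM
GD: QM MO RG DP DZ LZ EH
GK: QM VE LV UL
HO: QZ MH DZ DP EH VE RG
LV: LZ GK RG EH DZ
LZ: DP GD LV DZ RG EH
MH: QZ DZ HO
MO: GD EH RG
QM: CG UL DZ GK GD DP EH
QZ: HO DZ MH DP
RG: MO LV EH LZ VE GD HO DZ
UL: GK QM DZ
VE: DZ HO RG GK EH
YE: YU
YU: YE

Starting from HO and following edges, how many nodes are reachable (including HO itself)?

BFS from HO visits: HO, DP, DZ, EH, MH, QZ, RG, VE, GD, LZ, QM, LV, UL, MO, GK, CG
Reachable nodes: 16 of 18 total.

16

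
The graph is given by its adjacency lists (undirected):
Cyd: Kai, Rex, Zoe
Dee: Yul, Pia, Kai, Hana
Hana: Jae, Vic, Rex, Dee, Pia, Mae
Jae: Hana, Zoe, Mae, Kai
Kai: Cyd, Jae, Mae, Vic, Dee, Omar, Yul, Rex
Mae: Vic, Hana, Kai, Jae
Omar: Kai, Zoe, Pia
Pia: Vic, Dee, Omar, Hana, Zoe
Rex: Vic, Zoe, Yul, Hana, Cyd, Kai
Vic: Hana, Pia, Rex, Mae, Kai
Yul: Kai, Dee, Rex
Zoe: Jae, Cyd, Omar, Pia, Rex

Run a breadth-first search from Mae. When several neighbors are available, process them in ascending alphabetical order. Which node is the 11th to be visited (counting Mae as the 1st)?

Omar

Visit Mae; enqueue Hana, Jae, Kai, Vic → queue [Hana, Jae, Kai, Vic]
Visit Hana; enqueue Dee, Pia, Rex → queue [Jae, Kai, Vic, Dee, Pia, Rex]
Visit Jae; enqueue Zoe → queue [Kai, Vic, Dee, Pia, Rex, Zoe]
Visit Kai; enqueue Cyd, Omar, Yul → queue [Vic, Dee, Pia, Rex, Zoe, Cyd, Omar, Yul]
Visit Vic → queue [Dee, Pia, Rex, Zoe, Cyd, Omar, Yul]
Visit Dee → queue [Pia, Rex, Zoe, Cyd, Omar, Yul]
Visit Pia → queue [Rex, Zoe, Cyd, Omar, Yul]
Visit Rex → queue [Zoe, Cyd, Omar, Yul]
Visit Zoe → queue [Cyd, Omar, Yul]
Visit Cyd → queue [Omar, Yul]
Visit Omar → queue [Yul]
Visit Yul → queue []

Visit order: Mae, Hana, Jae, Kai, Vic, Dee, Pia, Rex, Zoe, Cyd, Omar, Yul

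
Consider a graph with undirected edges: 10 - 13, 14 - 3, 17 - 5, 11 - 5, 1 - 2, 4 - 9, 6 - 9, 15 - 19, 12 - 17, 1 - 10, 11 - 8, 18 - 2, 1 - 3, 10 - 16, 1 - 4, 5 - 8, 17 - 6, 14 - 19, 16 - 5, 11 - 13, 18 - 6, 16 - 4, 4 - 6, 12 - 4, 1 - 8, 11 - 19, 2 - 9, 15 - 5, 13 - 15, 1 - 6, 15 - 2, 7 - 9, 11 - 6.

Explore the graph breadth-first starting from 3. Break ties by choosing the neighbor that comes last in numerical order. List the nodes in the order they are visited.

3 14 1 19 10 8 6 4 2 15 11 16 13 5 18 17 9 12 7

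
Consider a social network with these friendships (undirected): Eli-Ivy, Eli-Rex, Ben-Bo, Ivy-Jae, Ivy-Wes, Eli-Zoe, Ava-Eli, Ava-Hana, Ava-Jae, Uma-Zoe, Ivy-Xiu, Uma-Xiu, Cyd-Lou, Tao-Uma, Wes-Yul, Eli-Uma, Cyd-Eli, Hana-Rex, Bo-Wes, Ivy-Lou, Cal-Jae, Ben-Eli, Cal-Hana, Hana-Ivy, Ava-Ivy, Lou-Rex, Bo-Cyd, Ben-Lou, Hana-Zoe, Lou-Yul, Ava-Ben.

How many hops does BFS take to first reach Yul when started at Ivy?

Level 0: Ivy
Level 1: Ava, Eli, Hana, Jae, Lou, Wes, Xiu
Level 2: Ben, Bo, Cal, Cyd, Rex, Uma, Yul, Zoe
Level 3: Tao
Yul first appears at level 2.

2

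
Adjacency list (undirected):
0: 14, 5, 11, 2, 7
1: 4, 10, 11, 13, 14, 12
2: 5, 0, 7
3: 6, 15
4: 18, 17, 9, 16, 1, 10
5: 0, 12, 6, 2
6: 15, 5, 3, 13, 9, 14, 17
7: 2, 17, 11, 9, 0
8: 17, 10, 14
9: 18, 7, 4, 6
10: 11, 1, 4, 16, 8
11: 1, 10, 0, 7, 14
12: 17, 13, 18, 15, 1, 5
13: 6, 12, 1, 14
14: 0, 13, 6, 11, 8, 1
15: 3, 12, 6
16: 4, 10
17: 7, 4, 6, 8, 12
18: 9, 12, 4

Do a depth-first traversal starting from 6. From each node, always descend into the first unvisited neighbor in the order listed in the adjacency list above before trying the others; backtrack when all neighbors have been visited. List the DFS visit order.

Visit 6
6 → 15
15 → 3
15 → 12
12 → 17
17 → 7
7 → 2
2 → 5
5 → 0
0 → 14
14 → 13
13 → 1
1 → 4
4 → 18
18 → 9
4 → 16
16 → 10
10 → 11
10 → 8

6, 15, 3, 12, 17, 7, 2, 5, 0, 14, 13, 1, 4, 18, 9, 16, 10, 11, 8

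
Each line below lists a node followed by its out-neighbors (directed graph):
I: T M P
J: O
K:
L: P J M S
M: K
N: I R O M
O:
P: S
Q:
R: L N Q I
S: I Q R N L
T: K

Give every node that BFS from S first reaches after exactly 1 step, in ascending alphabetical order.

I, L, N, Q, R

Level 0: S
Level 1: I, L, N, Q, R
Level 2: J, M, O, P, T
Level 3: K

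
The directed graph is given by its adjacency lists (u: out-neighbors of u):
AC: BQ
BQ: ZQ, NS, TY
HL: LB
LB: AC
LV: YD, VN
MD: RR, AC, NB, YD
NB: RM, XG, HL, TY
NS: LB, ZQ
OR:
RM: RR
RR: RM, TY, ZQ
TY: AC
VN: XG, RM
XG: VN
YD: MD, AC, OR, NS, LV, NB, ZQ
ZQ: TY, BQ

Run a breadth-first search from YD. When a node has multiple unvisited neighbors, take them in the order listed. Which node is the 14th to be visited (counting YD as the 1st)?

XG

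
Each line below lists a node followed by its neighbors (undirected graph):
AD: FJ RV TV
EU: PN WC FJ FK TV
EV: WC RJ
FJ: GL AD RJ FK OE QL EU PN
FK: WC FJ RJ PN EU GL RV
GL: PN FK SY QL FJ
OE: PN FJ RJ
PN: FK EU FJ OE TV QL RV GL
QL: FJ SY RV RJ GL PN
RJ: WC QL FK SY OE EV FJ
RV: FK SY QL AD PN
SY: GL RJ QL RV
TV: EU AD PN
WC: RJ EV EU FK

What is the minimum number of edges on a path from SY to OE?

Level 0: SY
Level 1: GL, QL, RJ, RV
Level 2: AD, EV, FJ, FK, OE, PN, WC
Level 3: EU, TV
OE first appears at level 2.

2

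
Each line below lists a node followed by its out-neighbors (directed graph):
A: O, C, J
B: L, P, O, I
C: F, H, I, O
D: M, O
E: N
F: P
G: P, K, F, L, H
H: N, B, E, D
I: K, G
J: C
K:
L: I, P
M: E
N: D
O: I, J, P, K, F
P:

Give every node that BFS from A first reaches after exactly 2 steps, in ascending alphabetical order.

F, H, I, K, P

Level 0: A
Level 1: C, J, O
Level 2: F, H, I, K, P
Level 3: B, D, E, G, N
Level 4: L, M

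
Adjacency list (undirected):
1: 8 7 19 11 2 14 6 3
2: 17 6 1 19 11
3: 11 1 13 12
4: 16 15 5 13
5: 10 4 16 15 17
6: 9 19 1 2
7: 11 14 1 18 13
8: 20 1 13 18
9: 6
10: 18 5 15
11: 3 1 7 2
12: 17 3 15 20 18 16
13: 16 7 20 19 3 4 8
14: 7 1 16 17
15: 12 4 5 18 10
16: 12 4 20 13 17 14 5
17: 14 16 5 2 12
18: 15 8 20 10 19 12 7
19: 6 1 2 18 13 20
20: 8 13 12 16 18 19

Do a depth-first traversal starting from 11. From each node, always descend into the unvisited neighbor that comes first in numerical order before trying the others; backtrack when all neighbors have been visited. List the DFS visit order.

Visit 11
11 → 1
1 → 2
2 → 6
6 → 9
6 → 19
19 → 13
13 → 3
3 → 12
12 → 15
15 → 4
4 → 5
5 → 10
10 → 18
18 → 7
7 → 14
14 → 16
16 → 17
16 → 20
20 → 8

11, 1, 2, 6, 9, 19, 13, 3, 12, 15, 4, 5, 10, 18, 7, 14, 16, 17, 20, 8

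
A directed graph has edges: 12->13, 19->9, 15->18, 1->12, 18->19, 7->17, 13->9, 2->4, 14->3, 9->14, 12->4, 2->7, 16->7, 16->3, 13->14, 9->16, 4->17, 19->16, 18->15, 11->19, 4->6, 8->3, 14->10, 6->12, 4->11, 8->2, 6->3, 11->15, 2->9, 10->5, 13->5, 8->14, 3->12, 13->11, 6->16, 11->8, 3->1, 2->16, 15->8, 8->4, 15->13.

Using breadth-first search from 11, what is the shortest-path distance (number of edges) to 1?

Level 0: 11
Level 1: 8, 15, 19
Level 2: 2, 3, 4, 9, 13, 14, 16, 18
Level 3: 1, 5, 6, 7, 10, 12, 17
1 first appears at level 3.

3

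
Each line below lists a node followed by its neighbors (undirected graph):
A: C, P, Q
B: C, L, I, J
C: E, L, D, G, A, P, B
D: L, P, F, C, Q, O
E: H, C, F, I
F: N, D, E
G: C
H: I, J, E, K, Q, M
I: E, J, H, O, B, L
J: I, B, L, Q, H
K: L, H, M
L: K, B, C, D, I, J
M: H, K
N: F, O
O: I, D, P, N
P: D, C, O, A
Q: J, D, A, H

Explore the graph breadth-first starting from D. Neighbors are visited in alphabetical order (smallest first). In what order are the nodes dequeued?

D, C, F, L, O, P, Q, A, B, E, G, N, I, J, K, H, M

Visit D; enqueue C, F, L, O, P, Q → queue [C, F, L, O, P, Q]
Visit C; enqueue A, B, E, G → queue [F, L, O, P, Q, A, B, E, G]
Visit F; enqueue N → queue [L, O, P, Q, A, B, E, G, N]
Visit L; enqueue I, J, K → queue [O, P, Q, A, B, E, G, N, I, J, K]
Visit O → queue [P, Q, A, B, E, G, N, I, J, K]
Visit P → queue [Q, A, B, E, G, N, I, J, K]
Visit Q; enqueue H → queue [A, B, E, G, N, I, J, K, H]
Visit A → queue [B, E, G, N, I, J, K, H]
Visit B → queue [E, G, N, I, J, K, H]
Visit E → queue [G, N, I, J, K, H]
Visit G → queue [N, I, J, K, H]
Visit N → queue [I, J, K, H]
Visit I → queue [J, K, H]
Visit J → queue [K, H]
Visit K; enqueue M → queue [H, M]
Visit H → queue [M]
Visit M → queue []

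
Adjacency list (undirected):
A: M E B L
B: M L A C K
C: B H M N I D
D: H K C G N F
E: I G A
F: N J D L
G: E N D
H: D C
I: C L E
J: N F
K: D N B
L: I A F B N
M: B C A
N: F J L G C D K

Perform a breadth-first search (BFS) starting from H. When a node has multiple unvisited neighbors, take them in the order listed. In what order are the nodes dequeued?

Visit H; enqueue D, C → queue [D, C]
Visit D; enqueue K, G, N, F → queue [C, K, G, N, F]
Visit C; enqueue B, M, I → queue [K, G, N, F, B, M, I]
Visit K → queue [G, N, F, B, M, I]
Visit G; enqueue E → queue [N, F, B, M, I, E]
Visit N; enqueue J, L → queue [F, B, M, I, E, J, L]
Visit F → queue [B, M, I, E, J, L]
Visit B; enqueue A → queue [M, I, E, J, L, A]
Visit M → queue [I, E, J, L, A]
Visit I → queue [E, J, L, A]
Visit E → queue [J, L, A]
Visit J → queue [L, A]
Visit L → queue [A]
Visit A → queue []

H, D, C, K, G, N, F, B, M, I, E, J, L, A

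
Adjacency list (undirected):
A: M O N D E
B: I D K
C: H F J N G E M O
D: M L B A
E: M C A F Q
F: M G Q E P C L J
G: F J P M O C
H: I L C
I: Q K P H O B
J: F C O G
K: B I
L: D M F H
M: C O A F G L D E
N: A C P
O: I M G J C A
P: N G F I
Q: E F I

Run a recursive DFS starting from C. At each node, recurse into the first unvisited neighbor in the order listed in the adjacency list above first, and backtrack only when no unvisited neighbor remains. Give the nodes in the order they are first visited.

C H I Q E M O G F P N A D L B K J

Visit C
C → H
H → I
I → Q
Q → E
E → M
M → O
O → G
G → F
F → P
P → N
N → A
A → D
D → L
D → B
B → K
F → J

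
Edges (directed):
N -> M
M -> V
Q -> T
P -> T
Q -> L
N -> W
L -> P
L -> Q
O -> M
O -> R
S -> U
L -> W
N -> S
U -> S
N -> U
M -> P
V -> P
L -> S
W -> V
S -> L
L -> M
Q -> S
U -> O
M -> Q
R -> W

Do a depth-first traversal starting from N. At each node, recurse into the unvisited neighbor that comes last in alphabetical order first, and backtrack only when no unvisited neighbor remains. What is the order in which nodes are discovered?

Visit N
N → W
W → V
V → P
P → T
N → U
U → S
S → L
L → Q
L → M
U → O
O → R

N, W, V, P, T, U, S, L, Q, M, O, R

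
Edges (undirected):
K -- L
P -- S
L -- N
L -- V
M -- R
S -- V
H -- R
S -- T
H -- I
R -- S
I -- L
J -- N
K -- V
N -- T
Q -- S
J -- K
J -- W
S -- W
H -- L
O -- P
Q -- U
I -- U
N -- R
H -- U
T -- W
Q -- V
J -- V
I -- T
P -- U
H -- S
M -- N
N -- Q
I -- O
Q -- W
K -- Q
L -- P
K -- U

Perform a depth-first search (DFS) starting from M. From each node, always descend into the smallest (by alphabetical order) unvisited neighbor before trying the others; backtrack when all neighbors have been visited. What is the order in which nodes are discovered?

M N J K L H I O P S Q U V W T R

Visit M
M → N
N → J
J → K
K → L
L → H
H → I
I → O
O → P
P → S
S → Q
Q → U
Q → V
Q → W
W → T
S → R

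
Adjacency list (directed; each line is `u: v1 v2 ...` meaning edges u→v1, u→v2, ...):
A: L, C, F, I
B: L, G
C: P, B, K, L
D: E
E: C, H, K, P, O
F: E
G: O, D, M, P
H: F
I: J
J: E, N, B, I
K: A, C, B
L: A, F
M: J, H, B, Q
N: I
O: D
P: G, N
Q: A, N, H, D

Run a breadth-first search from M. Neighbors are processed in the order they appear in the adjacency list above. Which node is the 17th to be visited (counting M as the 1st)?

O

Visit M; enqueue J, H, B, Q → queue [J, H, B, Q]
Visit J; enqueue E, N, I → queue [H, B, Q, E, N, I]
Visit H; enqueue F → queue [B, Q, E, N, I, F]
Visit B; enqueue L, G → queue [Q, E, N, I, F, L, G]
Visit Q; enqueue A, D → queue [E, N, I, F, L, G, A, D]
Visit E; enqueue C, K, P, O → queue [N, I, F, L, G, A, D, C, K, P, O]
Visit N → queue [I, F, L, G, A, D, C, K, P, O]
Visit I → queue [F, L, G, A, D, C, K, P, O]
Visit F → queue [L, G, A, D, C, K, P, O]
Visit L → queue [G, A, D, C, K, P, O]
Visit G → queue [A, D, C, K, P, O]
Visit A → queue [D, C, K, P, O]
Visit D → queue [C, K, P, O]
Visit C → queue [K, P, O]
Visit K → queue [P, O]
Visit P → queue [O]
Visit O → queue []

Visit order: M, J, H, B, Q, E, N, I, F, L, G, A, D, C, K, P, O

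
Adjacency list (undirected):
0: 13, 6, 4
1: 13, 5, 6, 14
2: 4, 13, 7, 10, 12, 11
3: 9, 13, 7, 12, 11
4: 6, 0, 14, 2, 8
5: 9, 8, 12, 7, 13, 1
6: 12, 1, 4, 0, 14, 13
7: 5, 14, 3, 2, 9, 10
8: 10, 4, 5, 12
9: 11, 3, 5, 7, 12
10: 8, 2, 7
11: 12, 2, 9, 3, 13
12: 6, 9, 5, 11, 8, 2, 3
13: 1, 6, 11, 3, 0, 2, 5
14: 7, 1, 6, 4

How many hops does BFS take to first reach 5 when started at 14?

Level 0: 14
Level 1: 1, 4, 6, 7
Level 2: 0, 2, 3, 5, 8, 9, 10, 12, 13
Level 3: 11
5 first appears at level 2.

2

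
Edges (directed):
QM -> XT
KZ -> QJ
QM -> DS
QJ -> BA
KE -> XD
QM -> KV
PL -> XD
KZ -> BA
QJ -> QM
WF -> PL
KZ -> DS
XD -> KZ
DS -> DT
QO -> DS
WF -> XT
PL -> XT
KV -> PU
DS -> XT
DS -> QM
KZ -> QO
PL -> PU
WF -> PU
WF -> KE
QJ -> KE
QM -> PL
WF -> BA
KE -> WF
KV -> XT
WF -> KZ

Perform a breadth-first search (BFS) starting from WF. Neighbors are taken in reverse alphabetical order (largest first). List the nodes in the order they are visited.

Visit WF; enqueue XT, PU, PL, KZ, KE, BA → queue [XT, PU, PL, KZ, KE, BA]
Visit XT → queue [PU, PL, KZ, KE, BA]
Visit PU → queue [PL, KZ, KE, BA]
Visit PL; enqueue XD → queue [KZ, KE, BA, XD]
Visit KZ; enqueue QO, QJ, DS → queue [KE, BA, XD, QO, QJ, DS]
Visit KE → queue [BA, XD, QO, QJ, DS]
Visit BA → queue [XD, QO, QJ, DS]
Visit XD → queue [QO, QJ, DS]
Visit QO → queue [QJ, DS]
Visit QJ; enqueue QM → queue [DS, QM]
Visit DS; enqueue DT → queue [QM, DT]
Visit QM; enqueue KV → queue [DT, KV]
Visit DT → queue [KV]
Visit KV → queue []

WF XT PU PL KZ KE BA XD QO QJ DS QM DT KV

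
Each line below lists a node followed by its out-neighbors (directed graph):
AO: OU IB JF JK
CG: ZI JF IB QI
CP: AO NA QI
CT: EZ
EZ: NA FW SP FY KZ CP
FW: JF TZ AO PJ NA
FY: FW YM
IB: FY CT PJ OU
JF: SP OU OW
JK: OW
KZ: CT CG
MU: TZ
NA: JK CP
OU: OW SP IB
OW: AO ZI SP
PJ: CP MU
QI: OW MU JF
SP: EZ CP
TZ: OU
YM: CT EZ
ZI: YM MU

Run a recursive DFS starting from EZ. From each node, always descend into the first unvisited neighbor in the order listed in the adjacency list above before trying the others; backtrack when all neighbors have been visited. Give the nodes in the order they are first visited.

EZ, NA, JK, OW, AO, OU, SP, CP, QI, MU, TZ, JF, IB, FY, FW, PJ, YM, CT, ZI, KZ, CG

Visit EZ
EZ → NA
NA → JK
JK → OW
OW → AO
AO → OU
OU → SP
SP → CP
CP → QI
QI → MU
MU → TZ
QI → JF
OU → IB
IB → FY
FY → FW
FW → PJ
FY → YM
YM → CT
OW → ZI
EZ → KZ
KZ → CG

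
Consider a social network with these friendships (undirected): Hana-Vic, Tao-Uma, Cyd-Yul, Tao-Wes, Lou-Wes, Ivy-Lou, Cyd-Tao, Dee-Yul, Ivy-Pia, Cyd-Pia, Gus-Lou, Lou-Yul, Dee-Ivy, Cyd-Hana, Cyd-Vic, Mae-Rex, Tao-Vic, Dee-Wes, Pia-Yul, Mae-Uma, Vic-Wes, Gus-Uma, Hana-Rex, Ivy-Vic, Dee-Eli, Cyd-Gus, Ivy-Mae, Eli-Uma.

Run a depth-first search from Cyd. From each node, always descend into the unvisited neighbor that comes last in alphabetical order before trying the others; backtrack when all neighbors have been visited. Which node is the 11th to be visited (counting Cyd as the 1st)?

Hana

Visit Cyd
Cyd → Yul
Yul → Pia
Pia → Ivy
Ivy → Vic
Vic → Wes
Wes → Tao
Tao → Uma
Uma → Mae
Mae → Rex
Rex → Hana
Uma → Gus
Gus → Lou
Uma → Eli
Eli → Dee

Visit order: Cyd, Yul, Pia, Ivy, Vic, Wes, Tao, Uma, Mae, Rex, Hana, Gus, Lou, Eli, Dee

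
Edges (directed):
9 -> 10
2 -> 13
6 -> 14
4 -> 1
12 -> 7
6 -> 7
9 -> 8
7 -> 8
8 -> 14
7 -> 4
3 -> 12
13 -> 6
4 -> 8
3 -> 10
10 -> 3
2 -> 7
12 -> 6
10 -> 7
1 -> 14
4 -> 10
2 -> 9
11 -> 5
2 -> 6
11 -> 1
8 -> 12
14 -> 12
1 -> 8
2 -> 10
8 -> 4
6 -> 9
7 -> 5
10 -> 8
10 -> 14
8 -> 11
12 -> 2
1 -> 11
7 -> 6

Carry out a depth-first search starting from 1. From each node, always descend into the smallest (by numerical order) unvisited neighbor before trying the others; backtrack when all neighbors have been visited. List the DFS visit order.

Visit 1
1 → 8
8 → 4
4 → 10
10 → 3
3 → 12
12 → 2
2 → 6
6 → 7
7 → 5
6 → 9
6 → 14
2 → 13
8 → 11

1 -> 8 -> 4 -> 10 -> 3 -> 12 -> 2 -> 6 -> 7 -> 5 -> 9 -> 14 -> 13 -> 11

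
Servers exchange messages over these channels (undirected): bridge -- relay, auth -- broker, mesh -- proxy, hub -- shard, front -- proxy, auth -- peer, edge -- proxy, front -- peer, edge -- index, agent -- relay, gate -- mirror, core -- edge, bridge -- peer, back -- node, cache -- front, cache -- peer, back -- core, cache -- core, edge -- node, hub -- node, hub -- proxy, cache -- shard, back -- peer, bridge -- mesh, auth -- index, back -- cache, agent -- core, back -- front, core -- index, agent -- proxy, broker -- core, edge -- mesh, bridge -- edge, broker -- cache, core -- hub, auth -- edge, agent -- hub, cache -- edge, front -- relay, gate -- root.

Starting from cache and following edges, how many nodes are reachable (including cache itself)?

BFS from cache visits: cache, back, broker, core, edge, front, peer, shard, node, auth, agent, hub, index, bridge, mesh, proxy, relay
Reachable nodes: 17 of 20 total.

17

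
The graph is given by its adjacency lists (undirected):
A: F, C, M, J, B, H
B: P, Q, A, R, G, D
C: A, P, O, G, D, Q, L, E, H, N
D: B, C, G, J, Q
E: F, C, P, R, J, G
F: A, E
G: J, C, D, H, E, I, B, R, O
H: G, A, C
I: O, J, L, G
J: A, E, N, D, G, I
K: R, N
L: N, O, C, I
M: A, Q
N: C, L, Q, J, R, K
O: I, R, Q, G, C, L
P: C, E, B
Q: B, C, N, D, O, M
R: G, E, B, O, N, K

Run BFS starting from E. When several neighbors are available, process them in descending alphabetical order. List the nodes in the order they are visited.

E, R, P, J, G, F, C, O, N, K, B, I, D, A, H, Q, L, M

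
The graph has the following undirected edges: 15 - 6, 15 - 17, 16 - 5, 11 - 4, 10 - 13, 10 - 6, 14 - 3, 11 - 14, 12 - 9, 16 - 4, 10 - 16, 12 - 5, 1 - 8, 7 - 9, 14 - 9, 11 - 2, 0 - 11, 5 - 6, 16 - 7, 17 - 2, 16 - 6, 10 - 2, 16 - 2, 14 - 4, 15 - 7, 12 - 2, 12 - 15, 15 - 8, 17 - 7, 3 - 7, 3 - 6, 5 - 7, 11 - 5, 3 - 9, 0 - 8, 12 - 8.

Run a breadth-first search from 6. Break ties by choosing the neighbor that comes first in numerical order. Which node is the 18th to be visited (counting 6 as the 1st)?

1

Visit 6; enqueue 3, 5, 10, 15, 16 → queue [3, 5, 10, 15, 16]
Visit 3; enqueue 7, 9, 14 → queue [5, 10, 15, 16, 7, 9, 14]
Visit 5; enqueue 11, 12 → queue [10, 15, 16, 7, 9, 14, 11, 12]
Visit 10; enqueue 2, 13 → queue [15, 16, 7, 9, 14, 11, 12, 2, 13]
Visit 15; enqueue 8, 17 → queue [16, 7, 9, 14, 11, 12, 2, 13, 8, 17]
Visit 16; enqueue 4 → queue [7, 9, 14, 11, 12, 2, 13, 8, 17, 4]
Visit 7 → queue [9, 14, 11, 12, 2, 13, 8, 17, 4]
Visit 9 → queue [14, 11, 12, 2, 13, 8, 17, 4]
Visit 14 → queue [11, 12, 2, 13, 8, 17, 4]
Visit 11; enqueue 0 → queue [12, 2, 13, 8, 17, 4, 0]
Visit 12 → queue [2, 13, 8, 17, 4, 0]
Visit 2 → queue [13, 8, 17, 4, 0]
Visit 13 → queue [8, 17, 4, 0]
Visit 8; enqueue 1 → queue [17, 4, 0, 1]
Visit 17 → queue [4, 0, 1]
Visit 4 → queue [0, 1]
Visit 0 → queue [1]
Visit 1 → queue []

Visit order: 6, 3, 5, 10, 15, 16, 7, 9, 14, 11, 12, 2, 13, 8, 17, 4, 0, 1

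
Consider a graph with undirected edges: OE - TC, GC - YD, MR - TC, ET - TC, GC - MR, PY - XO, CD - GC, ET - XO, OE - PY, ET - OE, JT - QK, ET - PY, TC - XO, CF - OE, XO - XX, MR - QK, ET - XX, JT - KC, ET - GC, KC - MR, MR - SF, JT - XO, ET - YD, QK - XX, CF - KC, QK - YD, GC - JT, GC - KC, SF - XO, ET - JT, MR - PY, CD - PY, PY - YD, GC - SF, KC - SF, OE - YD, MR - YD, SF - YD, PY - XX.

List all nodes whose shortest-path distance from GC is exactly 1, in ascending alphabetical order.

Level 0: GC
Level 1: CD, ET, JT, KC, MR, SF, YD
Level 2: CF, OE, PY, QK, TC, XO, XX

CD, ET, JT, KC, MR, SF, YD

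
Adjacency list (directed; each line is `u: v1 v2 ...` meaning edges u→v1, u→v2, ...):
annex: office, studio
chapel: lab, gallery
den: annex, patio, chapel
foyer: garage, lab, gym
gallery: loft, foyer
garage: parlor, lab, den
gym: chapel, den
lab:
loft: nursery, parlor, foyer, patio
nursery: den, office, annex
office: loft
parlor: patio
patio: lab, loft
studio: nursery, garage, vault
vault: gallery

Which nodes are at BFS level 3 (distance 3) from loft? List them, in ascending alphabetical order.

Level 0: loft
Level 1: foyer, nursery, parlor, patio
Level 2: annex, den, garage, gym, lab, office
Level 3: chapel, studio
Level 4: gallery, vault

chapel, studio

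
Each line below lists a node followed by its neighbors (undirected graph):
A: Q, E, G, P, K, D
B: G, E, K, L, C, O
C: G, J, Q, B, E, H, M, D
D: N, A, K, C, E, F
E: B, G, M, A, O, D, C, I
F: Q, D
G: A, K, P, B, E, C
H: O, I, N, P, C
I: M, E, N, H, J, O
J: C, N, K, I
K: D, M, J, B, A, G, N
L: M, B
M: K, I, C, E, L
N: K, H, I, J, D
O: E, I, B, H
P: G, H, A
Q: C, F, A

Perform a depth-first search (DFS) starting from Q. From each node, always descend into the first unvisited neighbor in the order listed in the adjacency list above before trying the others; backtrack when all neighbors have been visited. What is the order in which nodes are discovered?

Visit Q
Q → C
C → G
G → A
A → E
E → B
B → K
K → D
D → N
N → H
H → O
O → I
I → M
M → L
I → J
H → P
D → F

Q -> C -> G -> A -> E -> B -> K -> D -> N -> H -> O -> I -> M -> L -> J -> P -> F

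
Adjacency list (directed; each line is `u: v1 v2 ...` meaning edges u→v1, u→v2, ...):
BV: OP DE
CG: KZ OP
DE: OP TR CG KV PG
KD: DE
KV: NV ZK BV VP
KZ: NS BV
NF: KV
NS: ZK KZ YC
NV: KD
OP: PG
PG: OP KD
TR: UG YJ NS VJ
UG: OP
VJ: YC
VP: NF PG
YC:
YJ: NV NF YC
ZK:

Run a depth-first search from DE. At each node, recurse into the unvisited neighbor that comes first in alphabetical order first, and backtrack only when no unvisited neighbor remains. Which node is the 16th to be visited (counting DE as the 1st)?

Visit DE
DE → CG
CG → KZ
KZ → BV
BV → OP
OP → PG
PG → KD
KZ → NS
NS → YC
NS → ZK
DE → KV
KV → NV
KV → VP
VP → NF
DE → TR
TR → UG
TR → VJ
TR → YJ

Visit order: DE, CG, KZ, BV, OP, PG, KD, NS, YC, ZK, KV, NV, VP, NF, TR, UG, VJ, YJ

UG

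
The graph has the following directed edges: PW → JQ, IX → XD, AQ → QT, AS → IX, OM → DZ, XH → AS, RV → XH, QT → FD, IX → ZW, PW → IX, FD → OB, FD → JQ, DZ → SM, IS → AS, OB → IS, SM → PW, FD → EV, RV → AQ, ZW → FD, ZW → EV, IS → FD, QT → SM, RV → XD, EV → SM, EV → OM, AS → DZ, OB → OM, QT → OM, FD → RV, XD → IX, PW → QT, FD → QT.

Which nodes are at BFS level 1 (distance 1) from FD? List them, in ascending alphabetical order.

EV, JQ, OB, QT, RV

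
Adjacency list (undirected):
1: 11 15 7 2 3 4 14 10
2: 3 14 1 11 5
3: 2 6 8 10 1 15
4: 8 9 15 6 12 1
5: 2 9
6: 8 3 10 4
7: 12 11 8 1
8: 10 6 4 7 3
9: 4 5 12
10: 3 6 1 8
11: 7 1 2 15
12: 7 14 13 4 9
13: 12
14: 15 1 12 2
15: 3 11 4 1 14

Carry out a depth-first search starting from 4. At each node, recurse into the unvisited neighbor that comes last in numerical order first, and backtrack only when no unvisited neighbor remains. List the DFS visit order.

Visit 4
4 → 15
15 → 14
14 → 12
12 → 13
12 → 9
9 → 5
5 → 2
2 → 11
11 → 7
7 → 8
8 → 10
10 → 6
6 → 3
3 → 1

4, 15, 14, 12, 13, 9, 5, 2, 11, 7, 8, 10, 6, 3, 1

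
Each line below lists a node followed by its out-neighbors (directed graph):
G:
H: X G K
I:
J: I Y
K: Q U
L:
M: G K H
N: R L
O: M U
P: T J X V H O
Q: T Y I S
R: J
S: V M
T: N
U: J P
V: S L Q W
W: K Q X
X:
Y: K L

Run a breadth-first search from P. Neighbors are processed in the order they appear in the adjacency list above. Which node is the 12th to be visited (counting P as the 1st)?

L

Visit P; enqueue T, J, X, V, H, O → queue [T, J, X, V, H, O]
Visit T; enqueue N → queue [J, X, V, H, O, N]
Visit J; enqueue I, Y → queue [X, V, H, O, N, I, Y]
Visit X → queue [V, H, O, N, I, Y]
Visit V; enqueue S, L, Q, W → queue [H, O, N, I, Y, S, L, Q, W]
Visit H; enqueue G, K → queue [O, N, I, Y, S, L, Q, W, G, K]
Visit O; enqueue M, U → queue [N, I, Y, S, L, Q, W, G, K, M, U]
Visit N; enqueue R → queue [I, Y, S, L, Q, W, G, K, M, U, R]
Visit I → queue [Y, S, L, Q, W, G, K, M, U, R]
Visit Y → queue [S, L, Q, W, G, K, M, U, R]
Visit S → queue [L, Q, W, G, K, M, U, R]
Visit L → queue [Q, W, G, K, M, U, R]
Visit Q → queue [W, G, K, M, U, R]
Visit W → queue [G, K, M, U, R]
Visit G → queue [K, M, U, R]
Visit K → queue [M, U, R]
Visit M → queue [U, R]
Visit U → queue [R]
Visit R → queue []

Visit order: P, T, J, X, V, H, O, N, I, Y, S, L, Q, W, G, K, M, U, R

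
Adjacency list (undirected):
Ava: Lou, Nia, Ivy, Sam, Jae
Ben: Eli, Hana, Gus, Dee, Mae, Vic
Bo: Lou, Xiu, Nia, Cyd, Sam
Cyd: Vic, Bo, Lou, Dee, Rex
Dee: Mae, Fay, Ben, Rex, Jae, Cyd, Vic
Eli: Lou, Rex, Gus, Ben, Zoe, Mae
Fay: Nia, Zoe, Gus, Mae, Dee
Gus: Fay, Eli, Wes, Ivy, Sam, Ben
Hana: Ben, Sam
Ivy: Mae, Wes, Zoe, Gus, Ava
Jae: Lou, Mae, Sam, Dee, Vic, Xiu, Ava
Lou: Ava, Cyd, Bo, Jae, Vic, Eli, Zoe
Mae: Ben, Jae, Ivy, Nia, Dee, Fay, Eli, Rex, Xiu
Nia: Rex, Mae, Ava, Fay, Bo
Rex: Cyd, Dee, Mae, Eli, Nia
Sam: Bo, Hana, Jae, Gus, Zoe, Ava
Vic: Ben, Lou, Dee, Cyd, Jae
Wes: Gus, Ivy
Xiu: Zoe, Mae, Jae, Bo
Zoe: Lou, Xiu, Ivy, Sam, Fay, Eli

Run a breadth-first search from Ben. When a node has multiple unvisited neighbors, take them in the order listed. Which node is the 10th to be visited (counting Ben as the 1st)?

Visit Ben; enqueue Eli, Hana, Gus, Dee, Mae, Vic → queue [Eli, Hana, Gus, Dee, Mae, Vic]
Visit Eli; enqueue Lou, Rex, Zoe → queue [Hana, Gus, Dee, Mae, Vic, Lou, Rex, Zoe]
Visit Hana; enqueue Sam → queue [Gus, Dee, Mae, Vic, Lou, Rex, Zoe, Sam]
Visit Gus; enqueue Fay, Wes, Ivy → queue [Dee, Mae, Vic, Lou, Rex, Zoe, Sam, Fay, Wes, Ivy]
Visit Dee; enqueue Jae, Cyd → queue [Mae, Vic, Lou, Rex, Zoe, Sam, Fay, Wes, Ivy, Jae, Cyd]
Visit Mae; enqueue Nia, Xiu → queue [Vic, Lou, Rex, Zoe, Sam, Fay, Wes, Ivy, Jae, Cyd, Nia, Xiu]
Visit Vic → queue [Lou, Rex, Zoe, Sam, Fay, Wes, Ivy, Jae, Cyd, Nia, Xiu]
Visit Lou; enqueue Ava, Bo → queue [Rex, Zoe, Sam, Fay, Wes, Ivy, Jae, Cyd, Nia, Xiu, Ava, Bo]
Visit Rex → queue [Zoe, Sam, Fay, Wes, Ivy, Jae, Cyd, Nia, Xiu, Ava, Bo]
Visit Zoe → queue [Sam, Fay, Wes, Ivy, Jae, Cyd, Nia, Xiu, Ava, Bo]
Visit Sam → queue [Fay, Wes, Ivy, Jae, Cyd, Nia, Xiu, Ava, Bo]
Visit Fay → queue [Wes, Ivy, Jae, Cyd, Nia, Xiu, Ava, Bo]
Visit Wes → queue [Ivy, Jae, Cyd, Nia, Xiu, Ava, Bo]
Visit Ivy → queue [Jae, Cyd, Nia, Xiu, Ava, Bo]
Visit Jae → queue [Cyd, Nia, Xiu, Ava, Bo]
Visit Cyd → queue [Nia, Xiu, Ava, Bo]
Visit Nia → queue [Xiu, Ava, Bo]
Visit Xiu → queue [Ava, Bo]
Visit Ava → queue [Bo]
Visit Bo → queue []

Visit order: Ben, Eli, Hana, Gus, Dee, Mae, Vic, Lou, Rex, Zoe, Sam, Fay, Wes, Ivy, Jae, Cyd, Nia, Xiu, Ava, Bo

Zoe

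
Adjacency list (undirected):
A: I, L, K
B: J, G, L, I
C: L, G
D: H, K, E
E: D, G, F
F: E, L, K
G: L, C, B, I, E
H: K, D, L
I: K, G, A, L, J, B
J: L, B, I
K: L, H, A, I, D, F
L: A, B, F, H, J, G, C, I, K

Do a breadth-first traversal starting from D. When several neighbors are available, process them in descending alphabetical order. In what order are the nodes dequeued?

Visit D; enqueue K, H, E → queue [K, H, E]
Visit K; enqueue L, I, F, A → queue [H, E, L, I, F, A]
Visit H → queue [E, L, I, F, A]
Visit E; enqueue G → queue [L, I, F, A, G]
Visit L; enqueue J, C, B → queue [I, F, A, G, J, C, B]
Visit I → queue [F, A, G, J, C, B]
Visit F → queue [A, G, J, C, B]
Visit A → queue [G, J, C, B]
Visit G → queue [J, C, B]
Visit J → queue [C, B]
Visit C → queue [B]
Visit B → queue []

D -> K -> H -> E -> L -> I -> F -> A -> G -> J -> C -> B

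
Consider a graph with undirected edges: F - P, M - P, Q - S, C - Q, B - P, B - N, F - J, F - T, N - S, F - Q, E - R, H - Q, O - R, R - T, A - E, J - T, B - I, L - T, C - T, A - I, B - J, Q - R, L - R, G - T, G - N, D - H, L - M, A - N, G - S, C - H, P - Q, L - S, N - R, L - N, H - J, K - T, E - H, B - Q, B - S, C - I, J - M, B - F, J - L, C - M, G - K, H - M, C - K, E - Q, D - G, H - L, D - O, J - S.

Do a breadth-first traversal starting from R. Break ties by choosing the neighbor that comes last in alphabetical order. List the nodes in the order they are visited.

R -> T -> Q -> O -> N -> L -> E -> K -> J -> G -> F -> C -> S -> P -> H -> B -> D -> A -> M -> I

Visit R; enqueue T, Q, O, N, L, E → queue [T, Q, O, N, L, E]
Visit T; enqueue K, J, G, F, C → queue [Q, O, N, L, E, K, J, G, F, C]
Visit Q; enqueue S, P, H, B → queue [O, N, L, E, K, J, G, F, C, S, P, H, B]
Visit O; enqueue D → queue [N, L, E, K, J, G, F, C, S, P, H, B, D]
Visit N; enqueue A → queue [L, E, K, J, G, F, C, S, P, H, B, D, A]
Visit L; enqueue M → queue [E, K, J, G, F, C, S, P, H, B, D, A, M]
Visit E → queue [K, J, G, F, C, S, P, H, B, D, A, M]
Visit K → queue [J, G, F, C, S, P, H, B, D, A, M]
Visit J → queue [G, F, C, S, P, H, B, D, A, M]
Visit G → queue [F, C, S, P, H, B, D, A, M]
Visit F → queue [C, S, P, H, B, D, A, M]
Visit C; enqueue I → queue [S, P, H, B, D, A, M, I]
Visit S → queue [P, H, B, D, A, M, I]
Visit P → queue [H, B, D, A, M, I]
Visit H → queue [B, D, A, M, I]
Visit B → queue [D, A, M, I]
Visit D → queue [A, M, I]
Visit A → queue [M, I]
Visit M → queue [I]
Visit I → queue []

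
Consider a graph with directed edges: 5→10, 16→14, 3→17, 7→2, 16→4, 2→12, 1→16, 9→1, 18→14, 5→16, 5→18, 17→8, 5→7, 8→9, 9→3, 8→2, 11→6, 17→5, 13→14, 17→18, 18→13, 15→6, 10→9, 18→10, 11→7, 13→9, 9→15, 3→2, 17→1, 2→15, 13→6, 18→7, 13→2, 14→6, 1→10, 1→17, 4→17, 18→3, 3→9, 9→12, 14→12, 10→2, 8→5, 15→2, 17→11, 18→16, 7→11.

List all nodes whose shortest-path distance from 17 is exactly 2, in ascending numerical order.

Level 0: 17
Level 1: 1, 5, 8, 11, 18
Level 2: 2, 3, 6, 7, 9, 10, 13, 14, 16
Level 3: 4, 12, 15

2, 3, 6, 7, 9, 10, 13, 14, 16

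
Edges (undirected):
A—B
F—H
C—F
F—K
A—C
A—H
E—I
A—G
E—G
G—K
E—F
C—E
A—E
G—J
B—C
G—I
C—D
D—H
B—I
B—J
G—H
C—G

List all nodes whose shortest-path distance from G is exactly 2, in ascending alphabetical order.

Level 0: G
Level 1: A, C, E, H, I, J, K
Level 2: B, D, F

B, D, F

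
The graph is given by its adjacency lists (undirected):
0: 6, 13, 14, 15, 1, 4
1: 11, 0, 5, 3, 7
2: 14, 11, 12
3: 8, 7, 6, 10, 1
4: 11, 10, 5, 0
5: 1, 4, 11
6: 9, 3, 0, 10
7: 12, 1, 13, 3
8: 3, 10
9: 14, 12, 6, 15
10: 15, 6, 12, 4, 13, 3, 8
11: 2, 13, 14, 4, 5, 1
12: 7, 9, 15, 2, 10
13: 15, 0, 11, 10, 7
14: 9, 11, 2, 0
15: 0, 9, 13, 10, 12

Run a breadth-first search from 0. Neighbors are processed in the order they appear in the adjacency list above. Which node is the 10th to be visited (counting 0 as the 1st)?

Visit 0; enqueue 6, 13, 14, 15, 1, 4 → queue [6, 13, 14, 15, 1, 4]
Visit 6; enqueue 9, 3, 10 → queue [13, 14, 15, 1, 4, 9, 3, 10]
Visit 13; enqueue 11, 7 → queue [14, 15, 1, 4, 9, 3, 10, 11, 7]
Visit 14; enqueue 2 → queue [15, 1, 4, 9, 3, 10, 11, 7, 2]
Visit 15; enqueue 12 → queue [1, 4, 9, 3, 10, 11, 7, 2, 12]
Visit 1; enqueue 5 → queue [4, 9, 3, 10, 11, 7, 2, 12, 5]
Visit 4 → queue [9, 3, 10, 11, 7, 2, 12, 5]
Visit 9 → queue [3, 10, 11, 7, 2, 12, 5]
Visit 3; enqueue 8 → queue [10, 11, 7, 2, 12, 5, 8]
Visit 10 → queue [11, 7, 2, 12, 5, 8]
Visit 11 → queue [7, 2, 12, 5, 8]
Visit 7 → queue [2, 12, 5, 8]
Visit 2 → queue [12, 5, 8]
Visit 12 → queue [5, 8]
Visit 5 → queue [8]
Visit 8 → queue []

Visit order: 0, 6, 13, 14, 15, 1, 4, 9, 3, 10, 11, 7, 2, 12, 5, 8

10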